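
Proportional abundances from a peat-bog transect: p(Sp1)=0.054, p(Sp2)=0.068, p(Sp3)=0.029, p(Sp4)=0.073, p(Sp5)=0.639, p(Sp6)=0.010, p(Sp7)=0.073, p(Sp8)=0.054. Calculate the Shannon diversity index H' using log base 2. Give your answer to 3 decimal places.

1.897

Each pᵢ log₂ pᵢ term (working shown to 5 dp, full precision carried): 0.054×(-4.21090)=-0.22739, 0.068×(-3.87832)=-0.26373, 0.029×(-5.10780)=-0.14813, 0.073×(-3.77596)=-0.27565, 0.639×(-0.64611)=-0.41287, 0.01×(-6.64386)=-0.06644, 0.073×(-3.77596)=-0.27565, 0.054×(-4.21090)=-0.22739.
Sum = -1.89722, so H' = 1.897.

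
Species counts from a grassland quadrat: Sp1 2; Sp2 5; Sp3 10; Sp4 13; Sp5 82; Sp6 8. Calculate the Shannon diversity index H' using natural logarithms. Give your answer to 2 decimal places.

Total N = 2+5+10+13+82+8 = 120, so the proportions are 0.0167, 0.0417, 0.0833, 0.1083, 0.6833, 0.0667 (working shown to 4 dp, full precision carried).
Each pᵢ ln pᵢ term: 0.0167×(-4.0943)=-0.0682, 0.0417×(-3.1781)=-0.1324, 0.0833×(-2.4849)=-0.2071, 0.1083×(-2.2225)=-0.2408, 0.6833×(-0.3808)=-0.2602, 0.0667×(-2.7081)=-0.1805.
Sum = -1.0892, so H' = 1.09.

1.09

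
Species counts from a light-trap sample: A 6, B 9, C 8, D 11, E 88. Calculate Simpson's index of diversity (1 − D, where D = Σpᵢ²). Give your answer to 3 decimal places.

0.459

Total N = 6+9+8+11+88 = 122, so the proportions are 0.04918, 0.07377, 0.06557, 0.09016, 0.72131 (working shown to 5 dp, full precision carried).
D = 0.04918² + 0.07377² + 0.06557² + 0.09016² + 0.72131² = 0.00242 + 0.00544 + 0.00430 + 0.00813 + 0.52029 = 0.54058.
So 1 − D = 0.45942, i.e. 0.459 to 3 decimal places.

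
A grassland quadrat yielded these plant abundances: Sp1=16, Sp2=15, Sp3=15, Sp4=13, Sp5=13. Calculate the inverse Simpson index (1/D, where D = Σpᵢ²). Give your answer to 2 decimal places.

4.97

Total N = 16+15+15+13+13 = 72, so the proportions are 0.222222, 0.208333, 0.208333, 0.180556, 0.180556 (working shown to 6 dp, full precision carried).
D = 0.222222² + 0.208333² + 0.208333² + 0.180556² + 0.180556² = 0.049383 + 0.043403 + 0.043403 + 0.032600 + 0.032600 = 0.201389.
So 1/D = 4.9655, i.e. 4.97 to 2 decimal places.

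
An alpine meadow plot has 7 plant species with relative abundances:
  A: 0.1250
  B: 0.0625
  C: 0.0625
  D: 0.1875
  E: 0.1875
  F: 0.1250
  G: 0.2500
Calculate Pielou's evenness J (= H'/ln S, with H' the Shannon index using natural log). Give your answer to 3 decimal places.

H' = −Σ pᵢ ln pᵢ = −((-0.25993) + (-0.17329) + (-0.17329) + (-0.31387) + (-0.31387) + (-0.25993) + (-0.34657)) = 1.84075 (working shown to 5 dp, full precision carried).
With S = 7 species, ln S = 1.94591, so J = 1.84075/1.94591 = 0.94596, i.e. 0.946 to 3 decimal places.

0.946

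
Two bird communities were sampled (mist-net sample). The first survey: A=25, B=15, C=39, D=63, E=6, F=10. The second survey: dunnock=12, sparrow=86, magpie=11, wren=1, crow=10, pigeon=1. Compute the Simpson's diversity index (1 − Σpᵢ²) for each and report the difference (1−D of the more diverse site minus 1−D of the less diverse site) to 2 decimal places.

0.27

The first survey: N=158, proportions 0.1582, 0.0949, 0.2468, 0.3987, 0.038, 0.0633, giving 1−D = 0.7406 (working shown to 4 dp, full precision carried).
The second survey: N=121, proportions 0.0992, 0.7107, 0.0909, 0.0083, 0.0826, 0.0083, giving 1−D = 0.4698.
Difference = |0.7406 − 0.4698| = 0.2708, i.e. 0.27 to 2 decimal places.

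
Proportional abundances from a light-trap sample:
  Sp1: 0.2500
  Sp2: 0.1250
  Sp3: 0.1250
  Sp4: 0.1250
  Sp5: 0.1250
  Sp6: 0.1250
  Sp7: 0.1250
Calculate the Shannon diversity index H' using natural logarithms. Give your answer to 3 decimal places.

Each pᵢ ln pᵢ term (working shown to 5 dp, full precision carried): 0.25×(-1.38629)=-0.34657, 0.125×(-2.07944)=-0.25993, 0.125×(-2.07944)=-0.25993, 0.125×(-2.07944)=-0.25993, 0.125×(-2.07944)=-0.25993, 0.125×(-2.07944)=-0.25993, 0.125×(-2.07944)=-0.25993.
Sum = -1.90615, so H' = 1.906.

1.906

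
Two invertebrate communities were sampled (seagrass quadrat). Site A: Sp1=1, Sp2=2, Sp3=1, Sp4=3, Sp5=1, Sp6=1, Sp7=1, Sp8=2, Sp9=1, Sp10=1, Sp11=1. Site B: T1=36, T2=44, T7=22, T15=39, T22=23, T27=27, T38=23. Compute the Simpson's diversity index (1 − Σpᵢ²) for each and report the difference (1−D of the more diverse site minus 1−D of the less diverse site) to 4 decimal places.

Site A: N=15, proportions 0.066667, 0.133333, 0.066667, 0.2, 0.066667, 0.066667, 0.066667, 0.133333, 0.066667, 0.066667, 0.066667, giving 1−D = 0.888889 (working shown to 6 dp, full precision carried).
Site B: N=214, proportions 0.168224, 0.205607, 0.102804, 0.182243, 0.107477, 0.126168, 0.107477, giving 1−D = 0.846624.
Difference = |0.888889 − 0.846624| = 0.042265, i.e. 0.0423 to 4 decimal places.

0.0423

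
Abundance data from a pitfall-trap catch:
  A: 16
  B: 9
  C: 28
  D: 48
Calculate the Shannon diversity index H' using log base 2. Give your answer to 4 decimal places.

Total N = 16+9+28+48 = 101, so the proportions are 0.158416, 0.089109, 0.277228, 0.475248 (working shown to 6 dp, full precision carried).
Each pᵢ log₂ pᵢ term: 0.158416×(-2.658211)=-0.421103, 0.089109×(-3.488286)=-0.310837, 0.277228×(-1.850857)=-0.513109, 0.475248×(-1.073249)=-0.510059.
Sum = -1.755108, so H' = 1.7551.

1.7551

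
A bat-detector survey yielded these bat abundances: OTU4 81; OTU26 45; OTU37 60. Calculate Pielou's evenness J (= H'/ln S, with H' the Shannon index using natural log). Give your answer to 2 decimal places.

0.97

Total N = 81+45+60 = 186, so the proportions are 0.4355, 0.2419, 0.3226 (working shown to 4 dp, full precision carried).
H' = −Σ pᵢ ln pᵢ = −((-0.3620) + (-0.3433) + (-0.3650)) = 1.0703.
With S = 3 species, ln S = 1.0986, so J = 1.0703/1.0986 = 0.9742, i.e. 0.97 to 2 decimal places.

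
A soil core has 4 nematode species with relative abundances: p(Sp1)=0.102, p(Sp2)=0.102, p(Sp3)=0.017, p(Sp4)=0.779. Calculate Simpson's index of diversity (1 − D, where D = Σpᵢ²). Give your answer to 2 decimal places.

D = 0.102² + 0.102² + 0.017² + 0.779² = 0.0104 + 0.0104 + 0.0003 + 0.6068 = 0.6279 (working shown to 4 dp, full precision carried).
So 1 − D = 0.3721, i.e. 0.37 to 2 decimal places.

0.37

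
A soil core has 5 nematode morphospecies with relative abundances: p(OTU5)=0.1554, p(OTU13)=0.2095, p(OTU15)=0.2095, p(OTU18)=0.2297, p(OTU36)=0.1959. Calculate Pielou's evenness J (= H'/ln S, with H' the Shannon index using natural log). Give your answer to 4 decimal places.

H' = −Σ pᵢ ln pᵢ = −((-0.289316) + (-0.327455) + (-0.327455) + (-0.337884) + (-0.319347)) = 1.601458 (working shown to 6 dp, full precision carried).
With S = 5 species, ln S = 1.609438, so J = 1.601458/1.609438 = 0.995042, i.e. 0.9950 to 4 decimal places.

0.9950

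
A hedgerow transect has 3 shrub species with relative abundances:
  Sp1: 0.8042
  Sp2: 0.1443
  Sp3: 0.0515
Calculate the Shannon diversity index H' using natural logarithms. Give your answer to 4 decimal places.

0.6073

Each pᵢ ln pᵢ term (working shown to 6 dp, full precision carried): 0.8042×(-0.217907)=-0.175241, 0.1443×(-1.935861)=-0.279345, 0.0515×(-2.966173)=-0.152758.
Sum = -0.607344, so H' = 0.6073.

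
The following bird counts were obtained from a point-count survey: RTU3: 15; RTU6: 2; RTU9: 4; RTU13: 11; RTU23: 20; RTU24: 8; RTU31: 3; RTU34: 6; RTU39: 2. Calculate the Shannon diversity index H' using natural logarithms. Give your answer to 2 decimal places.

1.93

Total N = 15+2+4+11+20+8+3+6+2 = 71, so the proportions are 0.2113, 0.0282, 0.0563, 0.1549, 0.2817, 0.1127, 0.0423, 0.0845, 0.0282 (working shown to 4 dp, full precision carried).
Each pᵢ ln pᵢ term: 0.2113×(-1.5546)=-0.3284, 0.0282×(-3.5695)=-0.1006, 0.0563×(-2.8764)=-0.1620, 0.1549×(-1.8648)=-0.2889, 0.2817×(-1.2669)=-0.3569, 0.1127×(-2.1832)=-0.2460, 0.0423×(-3.1641)=-0.1337, 0.0845×(-2.4709)=-0.2088, 0.0282×(-3.5695)=-0.1006.
Sum = -1.9259, so H' = 1.93.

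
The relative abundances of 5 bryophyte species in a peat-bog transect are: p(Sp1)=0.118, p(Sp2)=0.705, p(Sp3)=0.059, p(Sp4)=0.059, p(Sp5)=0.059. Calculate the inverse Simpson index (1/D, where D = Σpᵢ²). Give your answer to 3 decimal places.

1.918

D = 0.118² + 0.705² + 0.059² + 0.059² + 0.059² = 0.013924 + 0.497025 + 0.003481 + 0.003481 + 0.003481 = 0.521392 (working shown to 6 dp, full precision carried).
So 1/D = 1.91794, i.e. 1.918 to 3 decimal places.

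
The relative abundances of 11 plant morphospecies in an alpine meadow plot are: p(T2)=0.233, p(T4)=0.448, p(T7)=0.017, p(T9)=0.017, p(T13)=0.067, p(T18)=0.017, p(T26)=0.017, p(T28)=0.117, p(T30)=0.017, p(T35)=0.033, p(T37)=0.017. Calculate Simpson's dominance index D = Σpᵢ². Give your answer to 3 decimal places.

0.276

D = 0.233² + 0.448² + 0.017² + 0.017² + 0.067² + 0.017² + 0.017² + 0.117² + 0.017² + 0.033² + 0.017² = 0.05429 + 0.20070 + 0.00029 + 0.00029 + 0.00449 + 0.00029 + 0.00029 + 0.01369 + 0.00029 + 0.00109 + 0.00029 = 0.27599 (working shown to 5 dp, full precision carried).
To 3 decimal places, D = 0.276.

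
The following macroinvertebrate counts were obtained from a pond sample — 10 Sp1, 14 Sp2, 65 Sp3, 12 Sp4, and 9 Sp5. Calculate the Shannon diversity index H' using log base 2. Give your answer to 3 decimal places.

Total N = 10+14+65+12+9 = 110, so the proportions are 0.09091, 0.12727, 0.59091, 0.10909, 0.08182 (working shown to 5 dp, full precision carried).
Each pᵢ log₂ pᵢ term: 0.09091×(-3.45943)=-0.31449, 0.12727×(-2.97400)=-0.37851, 0.59091×(-0.75899)=-0.44850, 0.10909×(-3.19640)=-0.34870, 0.08182×(-3.61143)=-0.29548.
Sum = -1.78568, so H' = 1.786.

1.786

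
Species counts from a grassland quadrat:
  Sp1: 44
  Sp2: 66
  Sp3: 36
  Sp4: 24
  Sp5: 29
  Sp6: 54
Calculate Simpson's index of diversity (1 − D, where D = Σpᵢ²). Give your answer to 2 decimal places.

0.81

Total N = 44+66+36+24+29+54 = 253, so the proportions are 0.1739, 0.2609, 0.1423, 0.0949, 0.1146, 0.2134 (working shown to 4 dp, full precision carried).
D = 0.1739² + 0.2609² + 0.1423² + 0.0949² + 0.1146² + 0.2134² = 0.0302 + 0.0681 + 0.0202 + 0.0090 + 0.0131 + 0.0456 = 0.1862.
So 1 − D = 0.8138, i.e. 0.81 to 2 decimal places.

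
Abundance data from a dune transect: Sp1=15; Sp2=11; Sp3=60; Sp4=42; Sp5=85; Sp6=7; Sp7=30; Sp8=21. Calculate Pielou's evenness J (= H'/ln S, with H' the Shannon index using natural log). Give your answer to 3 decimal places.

0.872

Total N = 15+11+60+42+85+7+30+21 = 271, so the proportions are 0.05535, 0.04059, 0.2214, 0.15498, 0.31365, 0.02583, 0.1107, 0.07749 (working shown to 5 dp, full precision carried).
H' = −Σ pᵢ ln pᵢ = −((-0.16019) + (-0.13006) + (-0.33382) + (-0.28896) + (-0.36367) + (-0.09444) + (-0.24364) + (-0.19819)) = 1.81297.
With S = 8 species, ln S = 2.07944, so J = 1.81297/2.07944 = 0.87186, i.e. 0.872 to 3 decimal places.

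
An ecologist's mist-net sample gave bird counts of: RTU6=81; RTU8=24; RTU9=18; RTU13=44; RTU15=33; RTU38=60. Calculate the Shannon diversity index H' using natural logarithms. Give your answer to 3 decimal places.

1.669

Total N = 81+24+18+44+33+60 = 260, so the proportions are 0.31154, 0.09231, 0.06923, 0.16923, 0.12692, 0.23077 (working shown to 5 dp, full precision carried).
Each pᵢ ln pᵢ term: 0.31154×(-1.16623)=-0.36333, 0.09231×(-2.38263)=-0.21993, 0.06923×(-2.67031)=-0.18487, 0.16923×(-1.77649)=-0.30064, 0.12692×(-2.06417)=-0.26199, 0.23077×(-1.46634)=-0.33839.
Sum = -1.66914, so H' = 1.669.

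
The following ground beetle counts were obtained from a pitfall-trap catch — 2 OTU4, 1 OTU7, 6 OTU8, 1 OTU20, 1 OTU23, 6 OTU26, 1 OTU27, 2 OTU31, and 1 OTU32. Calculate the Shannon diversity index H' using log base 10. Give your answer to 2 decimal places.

0.82

Total N = 2+1+6+1+1+6+1+2+1 = 21, so the proportions are 0.0952, 0.0476, 0.2857, 0.0476, 0.0476, 0.2857, 0.0476, 0.0952, 0.0476 (working shown to 4 dp, full precision carried).
Each pᵢ log₁₀ pᵢ term: 0.0952×(-1.0212)=-0.0973, 0.0476×(-1.3222)=-0.0630, 0.2857×(-0.5441)=-0.1554, 0.0476×(-1.3222)=-0.0630, 0.0476×(-1.3222)=-0.0630, 0.2857×(-0.5441)=-0.1554, 0.0476×(-1.3222)=-0.0630, 0.0952×(-1.0212)=-0.0973, 0.0476×(-1.3222)=-0.0630.
Sum = -0.8202, so H' = 0.82.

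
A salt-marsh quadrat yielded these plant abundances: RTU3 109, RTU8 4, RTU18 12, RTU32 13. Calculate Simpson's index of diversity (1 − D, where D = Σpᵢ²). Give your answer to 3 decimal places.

0.359

Total N = 109+4+12+13 = 138, so the proportions are 0.78986, 0.02899, 0.08696, 0.0942 (working shown to 5 dp, full precision carried).
D = 0.78986² + 0.02899² + 0.08696² + 0.0942² = 0.62387 + 0.00084 + 0.00756 + 0.00887 = 0.64115.
So 1 − D = 0.35885, i.e. 0.359 to 3 decimal places.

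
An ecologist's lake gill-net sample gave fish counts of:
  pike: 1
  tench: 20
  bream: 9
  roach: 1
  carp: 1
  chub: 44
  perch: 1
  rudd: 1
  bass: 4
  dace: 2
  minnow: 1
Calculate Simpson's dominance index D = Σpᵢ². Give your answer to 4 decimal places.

Total N = 1+20+9+1+1+44+1+1+4+2+1 = 85, so the proportions are 0.011765, 0.235294, 0.105882, 0.011765, 0.011765, 0.517647, 0.011765, 0.011765, 0.047059, 0.023529, 0.011765 (working shown to 6 dp, full precision carried).
D = 0.011765² + 0.235294² + 0.105882² + 0.011765² + 0.011765² + 0.517647² + 0.011765² + 0.011765² + 0.047059² + 0.023529² + 0.011765² = 0.000138 + 0.055363 + 0.011211 + 0.000138 + 0.000138 + 0.267958 + 0.000138 + 0.000138 + 0.002215 + 0.000554 + 0.000138 = 0.338131.
To 4 decimal places, D = 0.3381.

0.3381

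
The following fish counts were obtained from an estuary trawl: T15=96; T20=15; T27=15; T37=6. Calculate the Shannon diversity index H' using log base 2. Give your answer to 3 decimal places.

1.250

Total N = 96+15+15+6 = 132, so the proportions are 0.72727, 0.11364, 0.11364, 0.04545 (working shown to 5 dp, full precision carried).
Each pᵢ log₂ pᵢ term: 0.72727×(-0.45943)=-0.33413, 0.11364×(-3.13750)=-0.35653, 0.11364×(-3.13750)=-0.35653, 0.04545×(-4.45943)=-0.20270.
Sum = -1.24990, so H' = 1.250.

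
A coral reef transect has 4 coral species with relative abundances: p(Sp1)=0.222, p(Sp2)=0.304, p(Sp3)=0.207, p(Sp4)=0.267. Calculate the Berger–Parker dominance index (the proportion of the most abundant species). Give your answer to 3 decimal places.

0.304

The largest proportion is 0.304, i.e. d = 0.304 to 3 decimal places.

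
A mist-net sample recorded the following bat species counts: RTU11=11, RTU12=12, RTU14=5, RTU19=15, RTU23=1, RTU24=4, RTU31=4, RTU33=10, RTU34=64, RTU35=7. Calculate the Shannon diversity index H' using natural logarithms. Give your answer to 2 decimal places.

Total N = 11+12+5+15+1+4+4+10+64+7 = 133, so the proportions are 0.0827, 0.0902, 0.0376, 0.1128, 0.0075, 0.0301, 0.0301, 0.0752, 0.4812, 0.0526 (working shown to 4 dp, full precision carried).
Each pᵢ ln pᵢ term: 0.0827×(-2.4925)=-0.2061, 0.0902×(-2.4054)=-0.2170, 0.0376×(-3.2809)=-0.1233, 0.1128×(-2.1823)=-0.2461, 0.0075×(-4.8903)=-0.0368, 0.0301×(-3.5041)=-0.1054, 0.0301×(-3.5041)=-0.1054, 0.0752×(-2.5878)=-0.1946, 0.4812×(-0.7315)=-0.3520, 0.0526×(-2.9444)=-0.1550.
Sum = -1.7417, so H' = 1.74.

1.74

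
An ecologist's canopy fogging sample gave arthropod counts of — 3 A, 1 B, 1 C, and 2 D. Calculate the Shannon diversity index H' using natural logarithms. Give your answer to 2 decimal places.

1.28

Total N = 3+1+1+2 = 7, so the proportions are 0.4286, 0.1429, 0.1429, 0.2857 (working shown to 4 dp, full precision carried).
Each pᵢ ln pᵢ term: 0.4286×(-0.8473)=-0.3631, 0.1429×(-1.9459)=-0.2780, 0.1429×(-1.9459)=-0.2780, 0.2857×(-1.2528)=-0.3579.
Sum = -1.2770, so H' = 1.28.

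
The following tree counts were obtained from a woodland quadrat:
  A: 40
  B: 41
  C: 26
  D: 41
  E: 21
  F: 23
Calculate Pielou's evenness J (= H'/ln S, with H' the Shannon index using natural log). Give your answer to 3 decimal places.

Total N = 40+41+26+41+21+23 = 192, so the proportions are 0.20833, 0.21354, 0.13542, 0.21354, 0.10938, 0.11979 (working shown to 5 dp, full precision carried).
H' = −Σ pᵢ ln pᵢ = −((-0.32679) + (-0.32969) + (-0.27075) + (-0.32969) + (-0.24204) + (-0.25420)) = 1.75317.
With S = 6 species, ln S = 1.79176, so J = 1.75317/1.79176 = 0.97846, i.e. 0.978 to 3 decimal places.

0.978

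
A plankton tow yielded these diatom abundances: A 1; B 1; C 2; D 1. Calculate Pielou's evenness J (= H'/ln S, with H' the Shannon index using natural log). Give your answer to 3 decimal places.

Total N = 1+1+2+1 = 5, so the proportions are 0.2, 0.2, 0.4, 0.2 (working shown to 5 dp, full precision carried).
H' = −Σ pᵢ ln pᵢ = −((-0.32189) + (-0.32189) + (-0.36652) + (-0.32189)) = 1.33218.
With S = 4 species, ln S = 1.38629, so J = 1.33218/1.38629 = 0.96096, i.e. 0.961 to 3 decimal places.

0.961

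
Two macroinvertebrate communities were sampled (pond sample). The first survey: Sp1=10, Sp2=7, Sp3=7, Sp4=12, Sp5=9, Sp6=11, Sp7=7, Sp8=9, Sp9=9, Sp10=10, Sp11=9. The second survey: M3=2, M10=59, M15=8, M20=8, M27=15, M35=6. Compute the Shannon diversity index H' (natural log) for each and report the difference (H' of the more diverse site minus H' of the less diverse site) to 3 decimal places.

1.131

The first survey: N=100, proportions 0.1, 0.07, 0.07, 0.12, 0.09, 0.11, 0.07, 0.09, 0.09, 0.1, 0.09, giving H' = 2.38305 (working shown to 5 dp, full precision carried).
The second survey: N=98, proportions 0.02041, 0.60204, 0.08163, 0.08163, 0.15306, 0.06122, giving H' = 1.25228.
Difference = |2.38305 − 1.25228| = 1.13077, i.e. 1.131 to 3 decimal places.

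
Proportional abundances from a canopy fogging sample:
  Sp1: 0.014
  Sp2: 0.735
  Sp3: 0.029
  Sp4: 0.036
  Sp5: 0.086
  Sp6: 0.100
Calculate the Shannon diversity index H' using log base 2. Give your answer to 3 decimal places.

1.370

Each pᵢ log₂ pᵢ term (working shown to 5 dp, full precision carried): 0.014×(-6.15843)=-0.08622, 0.735×(-0.44418)=-0.32648, 0.029×(-5.10780)=-0.14813, 0.036×(-4.79586)=-0.17265, 0.086×(-3.53952)=-0.30440, 0.1×(-3.32193)=-0.33219.
Sum = -1.37006, so H' = 1.370.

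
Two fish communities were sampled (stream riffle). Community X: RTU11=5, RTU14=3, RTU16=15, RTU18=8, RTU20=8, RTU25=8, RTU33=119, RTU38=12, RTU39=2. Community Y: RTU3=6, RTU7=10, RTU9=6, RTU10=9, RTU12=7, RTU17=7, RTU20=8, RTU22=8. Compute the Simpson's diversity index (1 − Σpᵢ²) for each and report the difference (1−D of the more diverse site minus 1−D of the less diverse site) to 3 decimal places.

0.327

Community X: N=180, proportions 0.02778, 0.01667, 0.08333, 0.04444, 0.04444, 0.04444, 0.66111, 0.06667, 0.01111, giving 1−D = 0.54444 (working shown to 5 dp, full precision carried).
Community Y: N=61, proportions 0.09836, 0.16393, 0.09836, 0.14754, 0.11475, 0.11475, 0.13115, 0.13115, giving 1−D = 0.87127.
Difference = |0.54444 − 0.87127| = 0.32683, i.e. 0.327 to 3 decimal places.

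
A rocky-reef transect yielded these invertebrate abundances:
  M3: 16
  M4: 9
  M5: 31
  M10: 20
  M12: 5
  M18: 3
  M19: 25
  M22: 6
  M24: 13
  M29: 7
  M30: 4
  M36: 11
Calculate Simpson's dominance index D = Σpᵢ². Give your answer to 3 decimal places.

Total N = 16+9+31+20+5+3+25+6+13+7+4+11 = 150, so the proportions are 0.10667, 0.06, 0.20667, 0.13333, 0.03333, 0.02, 0.16667, 0.04, 0.08667, 0.04667, 0.02667, 0.07333 (working shown to 5 dp, full precision carried).
D = 0.10667² + 0.06² + 0.20667² + 0.13333² + 0.03333² + 0.02² + 0.16667² + 0.04² + 0.08667² + 0.04667² + 0.02667² + 0.07333² = 0.01138 + 0.00360 + 0.04271 + 0.01778 + 0.00111 + 0.00040 + 0.02778 + 0.00160 + 0.00751 + 0.00218 + 0.00071 + 0.00538 = 0.12213.
To 3 decimal places, D = 0.122.

0.122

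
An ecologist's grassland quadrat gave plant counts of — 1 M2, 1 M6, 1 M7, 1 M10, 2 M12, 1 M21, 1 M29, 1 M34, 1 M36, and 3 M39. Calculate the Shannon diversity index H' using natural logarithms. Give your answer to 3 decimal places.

Total N = 1+1+1+1+2+1+1+1+1+3 = 13, so the proportions are 0.07692, 0.07692, 0.07692, 0.07692, 0.15385, 0.07692, 0.07692, 0.07692, 0.07692, 0.23077 (working shown to 5 dp, full precision carried).
Each pᵢ ln pᵢ term: 0.07692×(-2.56495)=-0.19730, 0.07692×(-2.56495)=-0.19730, 0.07692×(-2.56495)=-0.19730, 0.07692×(-2.56495)=-0.19730, 0.15385×(-1.87180)=-0.28797, 0.07692×(-2.56495)=-0.19730, 0.07692×(-2.56495)=-0.19730, 0.07692×(-2.56495)=-0.19730, 0.07692×(-2.56495)=-0.19730, 0.23077×(-1.46634)=-0.33839.
Sum = -2.20479, so H' = 2.205.

2.205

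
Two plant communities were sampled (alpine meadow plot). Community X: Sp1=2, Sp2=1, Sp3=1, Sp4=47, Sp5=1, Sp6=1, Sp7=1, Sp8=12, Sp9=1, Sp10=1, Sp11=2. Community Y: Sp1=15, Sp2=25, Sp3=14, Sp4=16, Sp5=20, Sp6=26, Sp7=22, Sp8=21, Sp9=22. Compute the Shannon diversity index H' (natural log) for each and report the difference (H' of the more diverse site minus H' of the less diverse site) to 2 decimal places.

Community X: N=70, proportions 0.0286, 0.0143, 0.0143, 0.6714, 0.0143, 0.0143, 0.0143, 0.1714, 0.0143, 0.0143, 0.0286, giving H' = 1.1978 (working shown to 4 dp, full precision carried).
Community Y: N=181, proportions 0.0829, 0.1381, 0.0773, 0.0884, 0.1105, 0.1436, 0.1215, 0.116, 0.1215, giving H' = 2.1766.
Difference = |1.1978 − 2.1766| = 0.9788, i.e. 0.98 to 2 decimal places.

0.98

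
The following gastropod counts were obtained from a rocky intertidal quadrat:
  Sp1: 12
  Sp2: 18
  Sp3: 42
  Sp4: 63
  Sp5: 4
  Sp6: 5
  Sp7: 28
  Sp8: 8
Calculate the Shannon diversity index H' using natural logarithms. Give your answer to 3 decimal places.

Total N = 12+18+42+63+4+5+28+8 = 180, so the proportions are 0.06667, 0.1, 0.23333, 0.35, 0.02222, 0.02778, 0.15556, 0.04444 (working shown to 5 dp, full precision carried).
Each pᵢ ln pᵢ term: 0.06667×(-2.70805)=-0.18054, 0.1×(-2.30259)=-0.23026, 0.23333×(-1.45529)=-0.33957, 0.35×(-1.04982)=-0.36744, 0.02222×(-3.80666)=-0.08459, 0.02778×(-3.58352)=-0.09954, 0.15556×(-1.86075)=-0.28945, 0.04444×(-3.11352)=-0.13838.
Sum = -1.72976, so H' = 1.730.

1.730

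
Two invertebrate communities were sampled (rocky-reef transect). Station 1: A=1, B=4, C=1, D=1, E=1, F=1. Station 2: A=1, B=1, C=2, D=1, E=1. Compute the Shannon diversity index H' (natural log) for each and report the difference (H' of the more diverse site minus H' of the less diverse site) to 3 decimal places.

0.020

Station 1: N=9, proportions 0.11111, 0.44444, 0.11111, 0.11111, 0.11111, 0.11111, giving H' = 1.58109 (working shown to 5 dp, full precision carried).
Station 2: N=6, proportions 0.16667, 0.16667, 0.33333, 0.16667, 0.16667, giving H' = 1.56071.
Difference = |1.58109 − 1.56071| = 0.02038, i.e. 0.020 to 3 decimal places.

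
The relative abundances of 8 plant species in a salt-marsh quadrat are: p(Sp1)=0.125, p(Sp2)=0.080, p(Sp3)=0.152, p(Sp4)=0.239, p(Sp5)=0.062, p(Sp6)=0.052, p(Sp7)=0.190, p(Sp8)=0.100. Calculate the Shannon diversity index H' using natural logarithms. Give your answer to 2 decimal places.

1.96

Each pᵢ ln pᵢ term (working shown to 4 dp, full precision carried): 0.125×(-2.0794)=-0.2599, 0.08×(-2.5257)=-0.2021, 0.152×(-1.8839)=-0.2863, 0.239×(-1.4313)=-0.3421, 0.062×(-2.7806)=-0.1724, 0.052×(-2.9565)=-0.1537, 0.19×(-1.6607)=-0.3155, 0.1×(-2.3026)=-0.2303.
Sum = -1.9624, so H' = 1.96.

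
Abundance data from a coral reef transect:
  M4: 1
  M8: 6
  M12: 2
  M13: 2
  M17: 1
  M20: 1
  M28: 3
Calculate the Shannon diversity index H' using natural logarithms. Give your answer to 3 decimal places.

Total N = 1+6+2+2+1+1+3 = 16, so the proportions are 0.0625, 0.375, 0.125, 0.125, 0.0625, 0.0625, 0.1875 (working shown to 5 dp, full precision carried).
Each pᵢ ln pᵢ term: 0.0625×(-2.77259)=-0.17329, 0.375×(-0.98083)=-0.36781, 0.125×(-2.07944)=-0.25993, 0.125×(-2.07944)=-0.25993, 0.0625×(-2.77259)=-0.17329, 0.0625×(-2.77259)=-0.17329, 0.1875×(-1.67398)=-0.31387.
Sum = -1.72140, so H' = 1.721.

1.721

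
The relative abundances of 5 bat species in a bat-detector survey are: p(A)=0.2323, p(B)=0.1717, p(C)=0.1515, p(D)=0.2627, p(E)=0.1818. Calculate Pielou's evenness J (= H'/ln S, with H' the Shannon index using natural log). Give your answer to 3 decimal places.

H' = −Σ pᵢ ln pᵢ = −((-0.33909) + (-0.30254) + (-0.28591) + (-0.35116) + (-0.30994)) = 1.58864 (working shown to 5 dp, full precision carried).
With S = 5 species, ln S = 1.60944, so J = 1.58864/1.60944 = 0.98708, i.e. 0.987 to 3 decimal places.

0.987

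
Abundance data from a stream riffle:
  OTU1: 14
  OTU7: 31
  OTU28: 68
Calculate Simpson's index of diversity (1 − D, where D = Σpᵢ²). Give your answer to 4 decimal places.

Total N = 14+31+68 = 113, so the proportions are 0.123894, 0.274336, 0.60177 (working shown to 6 dp, full precision carried).
D = 0.123894² + 0.274336² + 0.60177² = 0.015350 + 0.075260 + 0.362127 = 0.452737.
So 1 − D = 0.547263, i.e. 0.5473 to 4 decimal places.

0.5473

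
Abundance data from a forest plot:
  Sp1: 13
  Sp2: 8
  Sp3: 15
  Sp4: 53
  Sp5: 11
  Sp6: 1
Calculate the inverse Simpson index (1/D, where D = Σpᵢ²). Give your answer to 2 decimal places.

Total N = 13+8+15+53+11+1 = 101, so the proportions are 0.12871, 0.07921, 0.14851, 0.52475, 0.10891, 0.0099 (working shown to 5 dp, full precision carried).
D = 0.12871² + 0.07921² + 0.14851² + 0.52475² + 0.10891² + 0.0099² = 0.01657 + 0.00627 + 0.02206 + 0.27537 + 0.01186 + 0.00010 = 0.33222.
So 1/D = 3.0100, i.e. 3.01 to 2 decimal places.

3.01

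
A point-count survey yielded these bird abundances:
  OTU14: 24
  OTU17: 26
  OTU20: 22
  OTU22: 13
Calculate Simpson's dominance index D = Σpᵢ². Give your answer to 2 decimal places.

Total N = 24+26+22+13 = 85, so the proportions are 0.2824, 0.3059, 0.2588, 0.1529 (working shown to 4 dp, full precision carried).
D = 0.2824² + 0.3059² + 0.2588² + 0.1529² = 0.0797 + 0.0936 + 0.0670 + 0.0234 = 0.2637.
To 2 decimal places, D = 0.26.

0.26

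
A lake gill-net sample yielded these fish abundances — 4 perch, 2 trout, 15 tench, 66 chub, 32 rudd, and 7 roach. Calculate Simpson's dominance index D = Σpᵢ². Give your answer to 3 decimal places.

0.357

Total N = 4+2+15+66+32+7 = 126, so the proportions are 0.03175, 0.01587, 0.11905, 0.52381, 0.25397, 0.05556 (working shown to 5 dp, full precision carried).
D = 0.03175² + 0.01587² + 0.11905² + 0.52381² + 0.25397² + 0.05556² = 0.00101 + 0.00025 + 0.01417 + 0.27438 + 0.06450 + 0.00309 = 0.35739.
To 3 decimal places, D = 0.357.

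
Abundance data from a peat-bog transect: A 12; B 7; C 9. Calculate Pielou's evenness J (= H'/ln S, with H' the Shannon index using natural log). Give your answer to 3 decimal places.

0.978

Total N = 12+7+9 = 28, so the proportions are 0.42857, 0.25, 0.32143 (working shown to 5 dp, full precision carried).
H' = −Σ pᵢ ln pᵢ = −((-0.36313) + (-0.34657) + (-0.36481)) = 1.07452.
With S = 3 species, ln S = 1.09861, so J = 1.07452/1.09861 = 0.97807, i.e. 0.978 to 3 decimal places.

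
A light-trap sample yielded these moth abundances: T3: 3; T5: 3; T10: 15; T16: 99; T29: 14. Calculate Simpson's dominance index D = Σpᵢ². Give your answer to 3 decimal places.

Total N = 3+3+15+99+14 = 134, so the proportions are 0.02239, 0.02239, 0.11194, 0.73881, 0.10448 (working shown to 5 dp, full precision carried).
D = 0.02239² + 0.02239² + 0.11194² + 0.73881² + 0.10448² = 0.00050 + 0.00050 + 0.01253 + 0.54583 + 0.01092 = 0.57028.
To 3 decimal places, D = 0.570.

0.570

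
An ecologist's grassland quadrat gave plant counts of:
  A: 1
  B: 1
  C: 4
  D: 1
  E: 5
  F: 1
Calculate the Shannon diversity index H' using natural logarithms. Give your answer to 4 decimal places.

1.5194

Total N = 1+1+4+1+5+1 = 13, so the proportions are 0.076923, 0.076923, 0.307692, 0.076923, 0.384615, 0.076923 (working shown to 6 dp, full precision carried).
Each pᵢ ln pᵢ term: 0.076923×(-2.564949)=-0.197304, 0.076923×(-2.564949)=-0.197304, 0.307692×(-1.178655)=-0.362663, 0.076923×(-2.564949)=-0.197304, 0.384615×(-0.955511)=-0.367504, 0.076923×(-2.564949)=-0.197304.
Sum = -1.519383, so H' = 1.5194.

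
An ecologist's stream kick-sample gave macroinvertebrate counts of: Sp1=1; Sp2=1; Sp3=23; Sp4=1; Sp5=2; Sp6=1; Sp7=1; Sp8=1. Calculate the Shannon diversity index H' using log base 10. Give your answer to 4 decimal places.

Total N = 1+1+23+1+2+1+1+1 = 31, so the proportions are 0.032258, 0.032258, 0.741935, 0.032258, 0.064516, 0.032258, 0.032258, 0.032258 (working shown to 6 dp, full precision carried).
Each pᵢ log₁₀ pᵢ term: 0.032258×(-1.491362)=-0.048108, 0.032258×(-1.491362)=-0.048108, 0.741935×(-0.129634)=-0.096180, 0.032258×(-1.491362)=-0.048108, 0.064516×(-1.190332)=-0.076796, 0.032258×(-1.491362)=-0.048108, 0.032258×(-1.491362)=-0.048108, 0.032258×(-1.491362)=-0.048108.
Sum = -0.461626, so H' = 0.4616.

0.4616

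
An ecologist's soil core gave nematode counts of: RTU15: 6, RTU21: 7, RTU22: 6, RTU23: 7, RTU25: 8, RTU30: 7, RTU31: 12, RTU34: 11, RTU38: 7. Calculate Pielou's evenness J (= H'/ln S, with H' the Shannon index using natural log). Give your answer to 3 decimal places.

0.986

Total N = 6+7+6+7+8+7+12+11+7 = 71, so the proportions are 0.08451, 0.09859, 0.08451, 0.09859, 0.11268, 0.09859, 0.16901, 0.15493, 0.09859 (working shown to 5 dp, full precision carried).
H' = −Σ pᵢ ln pᵢ = −((-0.20881) + (-0.22841) + (-0.20881) + (-0.22841) + (-0.24600) + (-0.22841) + (-0.30047) + (-0.28891) + (-0.22841)) = 2.16665.
With S = 9 species, ln S = 2.19722, so J = 2.16665/2.19722 = 0.98609, i.e. 0.986 to 3 decimal places.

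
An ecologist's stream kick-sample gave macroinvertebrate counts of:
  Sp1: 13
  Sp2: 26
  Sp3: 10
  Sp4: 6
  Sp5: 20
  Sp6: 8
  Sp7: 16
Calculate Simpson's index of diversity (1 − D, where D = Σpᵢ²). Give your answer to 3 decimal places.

0.826

Total N = 13+26+10+6+20+8+16 = 99, so the proportions are 0.13131, 0.26263, 0.10101, 0.06061, 0.20202, 0.08081, 0.16162 (working shown to 5 dp, full precision carried).
D = 0.13131² + 0.26263² + 0.10101² + 0.06061² + 0.20202² + 0.08081² + 0.16162² = 0.01724 + 0.06897 + 0.01020 + 0.00367 + 0.04081 + 0.00653 + 0.02612 = 0.17355.
So 1 − D = 0.82645, i.e. 0.826 to 3 decimal places.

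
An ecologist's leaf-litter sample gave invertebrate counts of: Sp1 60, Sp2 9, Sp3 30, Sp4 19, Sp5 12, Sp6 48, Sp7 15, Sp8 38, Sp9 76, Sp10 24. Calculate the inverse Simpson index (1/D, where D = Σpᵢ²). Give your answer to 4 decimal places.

7.1093

Total N = 60+9+30+19+12+48+15+38+76+24 = 331, so the proportions are 0.18126888, 0.02719033, 0.09063444, 0.05740181, 0.03625378, 0.14501511, 0.04531722, 0.11480363, 0.22960725, 0.07250755 (working shown to 8 dp, full precision carried).
D = 0.18126888² + 0.02719033² + 0.09063444² + 0.05740181² + 0.03625378² + 0.14501511² + 0.04531722² + 0.11480363² + 0.22960725² + 0.07250755² = 0.03285841 + 0.00073931 + 0.00821460 + 0.00329497 + 0.00131434 + 0.02102938 + 0.00205365 + 0.01317987 + 0.05271949 + 0.00525735 = 0.14066137.
So 1/D = 7.109273, i.e. 7.1093 to 4 decimal places.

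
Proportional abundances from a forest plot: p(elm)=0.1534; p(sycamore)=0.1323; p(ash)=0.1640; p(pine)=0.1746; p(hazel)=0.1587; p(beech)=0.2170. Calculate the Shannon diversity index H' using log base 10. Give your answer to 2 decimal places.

0.77

Each pᵢ log₁₀ pᵢ term (working shown to 4 dp, full precision carried): 0.1534×(-0.8142)=-0.1249, 0.1323×(-0.8784)=-0.1162, 0.164×(-0.7852)=-0.1288, 0.1746×(-0.7580)=-0.1323, 0.1587×(-0.7994)=-0.1269, 0.217×(-0.6635)=-0.1440.
Sum = -0.7731, so H' = 0.77.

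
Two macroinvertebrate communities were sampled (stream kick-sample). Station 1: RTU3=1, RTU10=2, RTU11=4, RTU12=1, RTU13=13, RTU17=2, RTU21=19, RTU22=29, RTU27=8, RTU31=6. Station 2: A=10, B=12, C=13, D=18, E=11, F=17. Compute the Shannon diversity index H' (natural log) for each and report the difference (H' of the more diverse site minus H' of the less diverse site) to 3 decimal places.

0.055

Station 1: N=85, proportions 0.01176, 0.02353, 0.04706, 0.01176, 0.15294, 0.02353, 0.22353, 0.34118, 0.09412, 0.07059, giving H' = 1.82331 (working shown to 5 dp, full precision carried).
Station 2: N=81, proportions 0.12346, 0.14815, 0.16049, 0.22222, 0.1358, 0.20988, giving H' = 1.76782.
Difference = |1.82331 − 1.76782| = 0.05549, i.e. 0.055 to 3 decimal places.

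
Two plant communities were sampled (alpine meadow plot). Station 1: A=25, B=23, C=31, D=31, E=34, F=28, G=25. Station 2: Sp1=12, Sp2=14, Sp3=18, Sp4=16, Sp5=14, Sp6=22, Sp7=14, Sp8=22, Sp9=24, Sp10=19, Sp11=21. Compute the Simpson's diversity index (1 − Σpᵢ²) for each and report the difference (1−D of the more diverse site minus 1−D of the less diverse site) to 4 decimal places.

0.0501

Station 1: N=197, proportions 0.126904, 0.116751, 0.15736, 0.15736, 0.172589, 0.142132, 0.126904, giving 1−D = 0.854647 (working shown to 6 dp, full precision carried).
Station 2: N=196, proportions 0.061224, 0.071429, 0.091837, 0.081633, 0.071429, 0.112245, 0.071429, 0.112245, 0.122449, 0.096939, 0.107143, giving 1−D = 0.904779.
Difference = |0.854647 − 0.904779| = 0.050132, i.e. 0.0501 to 4 decimal places.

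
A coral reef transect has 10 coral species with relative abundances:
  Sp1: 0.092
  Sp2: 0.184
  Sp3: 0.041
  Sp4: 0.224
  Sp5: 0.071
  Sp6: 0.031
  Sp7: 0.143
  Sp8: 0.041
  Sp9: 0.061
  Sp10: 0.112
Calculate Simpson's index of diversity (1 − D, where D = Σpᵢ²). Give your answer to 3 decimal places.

0.861

D = 0.092² + 0.184² + 0.041² + 0.224² + 0.071² + 0.031² + 0.143² + 0.041² + 0.061² + 0.112² = 0.00846 + 0.03386 + 0.00168 + 0.05018 + 0.00504 + 0.00096 + 0.02045 + 0.00168 + 0.00372 + 0.01254 = 0.13857 (working shown to 5 dp, full precision carried).
So 1 − D = 0.86143, i.e. 0.861 to 3 decimal places.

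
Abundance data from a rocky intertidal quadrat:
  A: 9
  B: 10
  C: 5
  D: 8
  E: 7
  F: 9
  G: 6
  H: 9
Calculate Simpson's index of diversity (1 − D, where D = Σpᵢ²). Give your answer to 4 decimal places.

Total N = 9+10+5+8+7+9+6+9 = 63, so the proportions are 0.142857, 0.15873, 0.079365, 0.126984, 0.111111, 0.142857, 0.095238, 0.142857 (working shown to 6 dp, full precision carried).
D = 0.142857² + 0.15873² + 0.079365² + 0.126984² + 0.111111² + 0.142857² + 0.095238² + 0.142857² = 0.020408 + 0.025195 + 0.006299 + 0.016125 + 0.012346 + 0.020408 + 0.009070 + 0.020408 = 0.130260.
So 1 − D = 0.869740, i.e. 0.8697 to 4 decimal places.

0.8697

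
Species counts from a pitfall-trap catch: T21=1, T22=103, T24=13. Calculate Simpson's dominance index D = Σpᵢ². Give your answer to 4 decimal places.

0.7874

Total N = 1+103+13 = 117, so the proportions are 0.008547, 0.880342, 0.111111 (working shown to 6 dp, full precision carried).
D = 0.008547² + 0.880342² + 0.111111² = 0.000073 + 0.775002 + 0.012346 = 0.787421.
To 4 decimal places, D = 0.7874.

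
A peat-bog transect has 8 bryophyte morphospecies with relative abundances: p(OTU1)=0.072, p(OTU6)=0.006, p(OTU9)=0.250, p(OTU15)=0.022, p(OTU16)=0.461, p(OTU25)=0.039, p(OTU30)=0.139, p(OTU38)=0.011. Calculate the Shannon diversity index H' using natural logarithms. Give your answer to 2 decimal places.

1.46

Each pᵢ ln pᵢ term (working shown to 4 dp, full precision carried): 0.072×(-2.6311)=-0.1894, 0.006×(-5.1160)=-0.0307, 0.25×(-1.3863)=-0.3466, 0.022×(-3.8167)=-0.0840, 0.461×(-0.7744)=-0.3570, 0.039×(-3.2442)=-0.1265, 0.139×(-1.9733)=-0.2743, 0.011×(-4.5099)=-0.0496.
Sum = -1.4581, so H' = 1.46.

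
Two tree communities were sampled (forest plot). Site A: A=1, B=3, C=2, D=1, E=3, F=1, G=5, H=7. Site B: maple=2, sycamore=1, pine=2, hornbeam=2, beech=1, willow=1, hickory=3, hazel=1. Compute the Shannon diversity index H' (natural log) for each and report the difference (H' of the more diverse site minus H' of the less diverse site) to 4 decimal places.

Site A: N=23, proportions 0.0434783, 0.1304348, 0.0869565, 0.0434783, 0.1304348, 0.0434783, 0.2173913, 0.3043478, giving H' = 1.8465147 (working shown to 7 dp, full precision carried).
Site B: N=13, proportions 0.1538462, 0.0769231, 0.1538462, 0.1538462, 0.0769231, 0.0769231, 0.2307692, 0.0769231, giving H' = 1.9915094.
Difference = |1.8465147 − 1.9915094| = 0.1449947, i.e. 0.1450 to 4 decimal places.

0.1450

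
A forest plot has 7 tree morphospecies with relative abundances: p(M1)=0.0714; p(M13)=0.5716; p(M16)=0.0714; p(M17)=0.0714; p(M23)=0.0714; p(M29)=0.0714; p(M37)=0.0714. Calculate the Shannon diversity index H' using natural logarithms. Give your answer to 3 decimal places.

Each pᵢ ln pᵢ term (working shown to 5 dp, full precision carried): 0.0714×(-2.63946)=-0.18846, 0.5716×(-0.55932)=-0.31970, 0.0714×(-2.63946)=-0.18846, 0.0714×(-2.63946)=-0.18846, 0.0714×(-2.63946)=-0.18846, 0.0714×(-2.63946)=-0.18846, 0.0714×(-2.63946)=-0.18846.
Sum = -1.45045, so H' = 1.450.

1.450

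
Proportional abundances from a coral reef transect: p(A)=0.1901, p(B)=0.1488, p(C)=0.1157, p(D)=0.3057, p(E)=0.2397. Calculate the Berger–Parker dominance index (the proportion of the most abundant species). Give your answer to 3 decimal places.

The largest proportion is 0.3057, i.e. d = 0.306 to 3 decimal places.

0.306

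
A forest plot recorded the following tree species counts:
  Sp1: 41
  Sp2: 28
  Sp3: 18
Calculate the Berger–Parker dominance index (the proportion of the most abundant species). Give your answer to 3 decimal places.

0.471

Total N = 41+28+18 = 87, so the proportions are 0.47126, 0.32184, 0.2069 (working shown to 5 dp, full precision carried).
The largest proportion is 0.47126, i.e. d = 0.471 to 3 decimal places.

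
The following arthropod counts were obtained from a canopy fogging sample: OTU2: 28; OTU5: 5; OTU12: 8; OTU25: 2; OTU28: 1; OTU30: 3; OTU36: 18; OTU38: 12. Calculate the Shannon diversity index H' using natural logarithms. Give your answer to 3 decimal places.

Total N = 28+5+8+2+1+3+18+12 = 77, so the proportions are 0.36364, 0.06494, 0.1039, 0.02597, 0.01299, 0.03896, 0.23377, 0.15584 (working shown to 5 dp, full precision carried).
Each pᵢ ln pᵢ term: 0.36364×(-1.01160)=-0.36785, 0.06494×(-2.73437)=-0.17756, 0.1039×(-2.26436)=-0.23526, 0.02597×(-3.65066)=-0.09482, 0.01299×(-4.34381)=-0.05641, 0.03896×(-3.24519)=-0.12644, 0.23377×(-1.45343)=-0.33976, 0.15584×(-1.85890)=-0.28970.
Sum = -1.68780, so H' = 1.688.

1.688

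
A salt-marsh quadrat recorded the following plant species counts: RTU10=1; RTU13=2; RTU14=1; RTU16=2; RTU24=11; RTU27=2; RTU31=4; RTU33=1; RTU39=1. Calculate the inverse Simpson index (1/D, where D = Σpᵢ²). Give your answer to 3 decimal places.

Total N = 1+2+1+2+11+2+4+1+1 = 25, so the proportions are 0.04, 0.08, 0.04, 0.08, 0.44, 0.08, 0.16, 0.04, 0.04 (working shown to 7 dp, full precision carried).
D = 0.04² + 0.08² + 0.04² + 0.08² + 0.44² + 0.08² + 0.16² + 0.04² + 0.04² = 0.0016000 + 0.0064000 + 0.0016000 + 0.0064000 + 0.1936000 + 0.0064000 + 0.0256000 + 0.0016000 + 0.0016000 = 0.2448000.
So 1/D = 4.08497, i.e. 4.085 to 3 decimal places.

4.085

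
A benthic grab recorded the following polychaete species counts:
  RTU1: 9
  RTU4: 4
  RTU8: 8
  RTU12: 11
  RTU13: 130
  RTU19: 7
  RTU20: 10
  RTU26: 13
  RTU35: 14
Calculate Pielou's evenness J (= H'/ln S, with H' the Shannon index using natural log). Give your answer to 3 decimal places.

Total N = 9+4+8+11+130+7+10+13+14 = 206, so the proportions are 0.04369, 0.01942, 0.03883, 0.0534, 0.63107, 0.03398, 0.04854, 0.06311, 0.06796 (working shown to 5 dp, full precision carried).
H' = −Σ pᵢ ln pᵢ = −((-0.13678) + (-0.07654) + (-0.12615) + (-0.15646) + (-0.29051) + (-0.11492) + (-0.14686) + (-0.17436) + (-0.18274)) = 1.40530.
With S = 9 species, ln S = 2.19722, so J = 1.40530/2.19722 = 0.63958, i.e. 0.640 to 3 decimal places.

0.640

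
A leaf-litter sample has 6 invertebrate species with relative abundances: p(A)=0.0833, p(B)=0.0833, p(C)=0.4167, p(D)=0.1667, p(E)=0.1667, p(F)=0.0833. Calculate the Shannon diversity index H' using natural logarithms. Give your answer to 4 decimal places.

1.5832

Each pᵢ ln pᵢ term (working shown to 6 dp, full precision carried): 0.0833×(-2.485307)=-0.207026, 0.0833×(-2.485307)=-0.207026, 0.4167×(-0.875389)=-0.364774, 0.1667×(-1.791559)=-0.298653, 0.1667×(-1.791559)=-0.298653, 0.0833×(-2.485307)=-0.207026.
Sum = -1.583159, so H' = 1.5832.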